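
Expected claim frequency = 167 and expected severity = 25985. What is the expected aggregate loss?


E[S] = E[N] * E[X]
= 167 * 25985
= 4.3395e+06


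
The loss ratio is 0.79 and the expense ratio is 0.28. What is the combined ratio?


Combined ratio = loss ratio + expense ratio
= 0.79 + 0.28
= 1.07


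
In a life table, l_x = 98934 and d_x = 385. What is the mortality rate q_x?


q_x = d_x / l_x
= 385 / 98934
= 0.0039


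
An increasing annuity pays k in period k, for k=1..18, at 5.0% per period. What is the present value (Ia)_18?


(Ia)_n = sum_{k=1}^{n} k * v^k, v = 1/(1+i)
v = 0.952381
Sum computed term by term:
(Ia)_18 = 95.8939


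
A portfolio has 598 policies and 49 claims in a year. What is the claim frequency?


frequency = claims / policies
= 49 / 598
= 0.0819


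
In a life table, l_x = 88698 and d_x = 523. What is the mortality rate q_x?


q_x = d_x / l_x
= 523 / 88698
= 0.0059


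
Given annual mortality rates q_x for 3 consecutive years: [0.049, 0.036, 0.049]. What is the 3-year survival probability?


p_k = 1 - q_k for each year
Survival = product of (1 - q_k)
= 0.951 * 0.964 * 0.951
= 0.8718


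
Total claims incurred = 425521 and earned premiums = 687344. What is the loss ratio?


Loss ratio = claims / premiums
= 425521 / 687344
= 0.6191


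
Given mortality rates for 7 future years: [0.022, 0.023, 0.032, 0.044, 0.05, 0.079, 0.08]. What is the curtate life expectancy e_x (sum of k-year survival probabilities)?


e_x = sum_{k=1}^{n} k_p_x
k_p_x values:
  1_p_x = 0.978
  2_p_x = 0.955506
  3_p_x = 0.92493
  4_p_x = 0.884233
  5_p_x = 0.840021
  6_p_x = 0.77366
  7_p_x = 0.711767
e_x = 6.0681


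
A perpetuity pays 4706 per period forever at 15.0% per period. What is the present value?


PV = PMT / i
= 4706 / 0.15
= 31373.3333


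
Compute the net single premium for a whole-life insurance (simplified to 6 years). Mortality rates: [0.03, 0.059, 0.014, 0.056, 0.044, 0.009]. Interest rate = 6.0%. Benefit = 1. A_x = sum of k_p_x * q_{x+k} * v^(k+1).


v = 0.943396
Year 0: k_p_x=1.0, q=0.03, term=0.028302
Year 1: k_p_x=0.97, q=0.059, term=0.050934
Year 2: k_p_x=0.91277, q=0.014, term=0.010729
Year 3: k_p_x=0.899991, q=0.056, term=0.039921
Year 4: k_p_x=0.849592, q=0.044, term=0.027934
Year 5: k_p_x=0.81221, q=0.009, term=0.005153
A_x = 0.163


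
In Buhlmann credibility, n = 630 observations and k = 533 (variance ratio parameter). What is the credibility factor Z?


Z = n / (n + k)
= 630 / (630 + 533)
= 630 / 1163
= 0.5417


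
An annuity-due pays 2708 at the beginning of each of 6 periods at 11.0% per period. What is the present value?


PV_due = PMT * (1-(1+i)^(-n))/i * (1+i)
PV_immediate = 11456.2965
PV_due = 11456.2965 * 1.11
= 12716.4891


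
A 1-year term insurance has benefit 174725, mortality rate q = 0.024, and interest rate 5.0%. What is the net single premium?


NSP = benefit * q * v
v = 1/(1+i) = 0.952381
NSP = 174725 * 0.024 * 0.952381
= 3993.7143


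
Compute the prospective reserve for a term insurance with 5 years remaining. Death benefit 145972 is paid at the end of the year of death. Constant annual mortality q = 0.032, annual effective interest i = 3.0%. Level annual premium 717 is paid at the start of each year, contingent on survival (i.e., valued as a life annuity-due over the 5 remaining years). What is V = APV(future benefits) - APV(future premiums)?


v = 1/(1+i) = 0.970874
APV(future benefits) per unit = sum_{k=0}^{4} k_p_x * q * v^(k+1) = 0.137731
APV(future benefits) = 145972 * 0.137731 = 20104.859
Life annuity-due factor ä_{x:5} = sum_{k=0}^{4} k_p_x * v^k = 4.433214
APV(future premiums) = 717 * 4.433214 = 3178.6146
V = 20104.859 - 3178.6146
= 16926.2444


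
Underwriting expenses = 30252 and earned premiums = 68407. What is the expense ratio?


Expense ratio = expenses / premiums
= 30252 / 68407
= 0.4422


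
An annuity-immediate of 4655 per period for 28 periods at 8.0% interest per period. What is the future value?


FV = PMT * ((1+i)^n - 1) / i
= 4655 * ((1.08)^28 - 1) / 0.08
= 4655 * (8.627106 - 1) / 0.08
= 443802.2529


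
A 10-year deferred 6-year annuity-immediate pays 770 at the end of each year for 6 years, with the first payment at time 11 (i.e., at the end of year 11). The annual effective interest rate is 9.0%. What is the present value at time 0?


PV at time 10 of the 6-year annuity-immediate:
a_n = 770 * (1-(1+0.09)^(-6))/0.09 = 3454.1573
Discount back 10 years to time 0:
PV = 3454.1573 * (1+0.09)^(-10)
= 3454.1573 * 0.422411
= 1459.0734


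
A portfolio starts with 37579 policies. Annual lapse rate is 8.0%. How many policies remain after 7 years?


remaining = initial * (1 - lapse)^years
= 37579 * (1 - 0.08)^7
= 37579 * 0.557847
= 20963.3174


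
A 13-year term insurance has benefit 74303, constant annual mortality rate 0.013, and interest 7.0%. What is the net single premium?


NSP = benefit * sum_{k=0}^{n-1} k_p_x * q * v^(k+1)
With constant q=0.013, v=0.934579
Sum = 0.101799
NSP = 74303 * 0.101799
= 7563.9651


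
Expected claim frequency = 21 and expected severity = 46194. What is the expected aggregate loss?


E[S] = E[N] * E[X]
= 21 * 46194
= 970074


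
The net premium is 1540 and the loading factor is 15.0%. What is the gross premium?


Gross = net * (1 + loading)
= 1540 * (1 + 0.15)
= 1540 * 1.15
= 1771.0


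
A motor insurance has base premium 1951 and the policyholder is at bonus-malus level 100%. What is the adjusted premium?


adjusted = base * BM_level / 100
= 1951 * 100 / 100
= 1951 * 1.0
= 1951.0


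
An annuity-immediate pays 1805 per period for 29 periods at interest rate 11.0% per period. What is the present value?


PV = PMT * (1 - (1+i)^(-n)) / i
= 1805 * (1 - (1+0.11)^(-29)) / 0.11
= 1805 * (1 - 0.048488) / 0.11
= 1805 * 8.65011
= 15613.4481


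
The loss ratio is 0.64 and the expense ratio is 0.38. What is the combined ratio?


Combined ratio = loss ratio + expense ratio
= 0.64 + 0.38
= 1.02


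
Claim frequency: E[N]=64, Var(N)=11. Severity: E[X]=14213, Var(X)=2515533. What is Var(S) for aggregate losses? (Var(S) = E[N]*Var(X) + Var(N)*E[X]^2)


Var(S) = E[N]*Var(X) + Var(N)*E[X]^2
= 64*2515533 + 11*14213^2
= 160994112 + 2222103059
= 2.3831e+09


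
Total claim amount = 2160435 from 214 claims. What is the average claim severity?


severity = total / number
= 2160435 / 214
= 10095.4907


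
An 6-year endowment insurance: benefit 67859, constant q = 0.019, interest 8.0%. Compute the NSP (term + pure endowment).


Term component = 5708.7301
Pure endowment = 6_p_x * v^6 * benefit = 0.89128 * 0.63017 * 67859 = 38113.5118
NSP = 43822.2419


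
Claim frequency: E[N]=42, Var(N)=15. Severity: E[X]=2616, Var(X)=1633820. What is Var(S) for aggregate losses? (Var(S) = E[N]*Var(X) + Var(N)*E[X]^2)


Var(S) = E[N]*Var(X) + Var(N)*E[X]^2
= 42*1633820 + 15*2616^2
= 68620440 + 102651840
= 1.7127e+08


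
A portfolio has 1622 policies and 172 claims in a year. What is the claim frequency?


frequency = claims / policies
= 172 / 1622
= 0.106


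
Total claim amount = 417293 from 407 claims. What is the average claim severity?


severity = total / number
= 417293 / 407
= 1025.2899


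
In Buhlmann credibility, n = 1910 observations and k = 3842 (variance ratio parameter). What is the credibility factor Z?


Z = n / (n + k)
= 1910 / (1910 + 3842)
= 1910 / 5752
= 0.3321


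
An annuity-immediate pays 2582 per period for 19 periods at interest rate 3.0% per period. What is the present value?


PV = PMT * (1 - (1+i)^(-n)) / i
= 2582 * (1 - (1+0.03)^(-19)) / 0.03
= 2582 * (1 - 0.570286) / 0.03
= 2582 * 14.323799
= 36984.0493


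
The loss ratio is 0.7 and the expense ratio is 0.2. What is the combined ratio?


Combined ratio = loss ratio + expense ratio
= 0.7 + 0.2
= 0.9


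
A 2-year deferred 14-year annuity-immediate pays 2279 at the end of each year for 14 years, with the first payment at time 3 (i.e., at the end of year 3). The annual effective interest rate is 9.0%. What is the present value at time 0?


PV at time 2 of the 14-year annuity-immediate:
a_n = 2279 * (1-(1+0.09)^(-14))/0.09 = 17744.6367
Discount back 2 years to time 0:
PV = 17744.6367 * (1+0.09)^(-2)
= 17744.6367 * 0.84168
= 14935.3057


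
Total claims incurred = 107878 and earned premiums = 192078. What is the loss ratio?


Loss ratio = claims / premiums
= 107878 / 192078
= 0.5616


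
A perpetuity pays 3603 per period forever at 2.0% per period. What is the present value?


PV = PMT / i
= 3603 / 0.02
= 180150.0


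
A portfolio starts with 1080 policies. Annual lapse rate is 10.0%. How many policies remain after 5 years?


remaining = initial * (1 - lapse)^years
= 1080 * (1 - 0.1)^5
= 1080 * 0.59049
= 637.7292


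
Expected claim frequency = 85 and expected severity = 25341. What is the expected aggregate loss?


E[S] = E[N] * E[X]
= 85 * 25341
= 2.1540e+06


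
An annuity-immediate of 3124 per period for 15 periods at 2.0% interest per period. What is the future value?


FV = PMT * ((1+i)^n - 1) / i
= 3124 * ((1.02)^15 - 1) / 0.02
= 3124 * (1.345868 - 1) / 0.02
= 54024.6344


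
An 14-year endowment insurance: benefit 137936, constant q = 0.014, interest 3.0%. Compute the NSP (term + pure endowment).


Term component = 20070.543
Pure endowment = 14_p_x * v^14 * benefit = 0.820875 * 0.661118 * 137936 = 74857.1505
NSP = 94927.6935


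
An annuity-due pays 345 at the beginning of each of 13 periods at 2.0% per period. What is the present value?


PV_due = PMT * (1-(1+i)^(-n))/i * (1+i)
PV_immediate = 3915.1889
PV_due = 3915.1889 * 1.02
= 3993.4927


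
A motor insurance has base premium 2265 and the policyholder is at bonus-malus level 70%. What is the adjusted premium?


adjusted = base * BM_level / 100
= 2265 * 70 / 100
= 2265 * 0.7
= 1585.5


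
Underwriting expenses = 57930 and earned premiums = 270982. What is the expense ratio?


Expense ratio = expenses / premiums
= 57930 / 270982
= 0.2138


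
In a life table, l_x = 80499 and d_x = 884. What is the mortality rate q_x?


q_x = d_x / l_x
= 884 / 80499
= 0.011


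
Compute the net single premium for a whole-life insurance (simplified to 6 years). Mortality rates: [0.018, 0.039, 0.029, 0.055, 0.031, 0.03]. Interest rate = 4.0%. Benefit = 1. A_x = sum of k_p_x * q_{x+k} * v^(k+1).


v = 0.961538
Year 0: k_p_x=1.0, q=0.018, term=0.017308
Year 1: k_p_x=0.982, q=0.039, term=0.035409
Year 2: k_p_x=0.943702, q=0.029, term=0.024329
Year 3: k_p_x=0.916335, q=0.055, term=0.043081
Year 4: k_p_x=0.865936, q=0.031, term=0.022064
Year 5: k_p_x=0.839092, q=0.03, term=0.019894
A_x = 0.1621


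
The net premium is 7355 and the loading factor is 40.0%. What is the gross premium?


Gross = net * (1 + loading)
= 7355 * (1 + 0.4)
= 7355 * 1.4
= 10297.0


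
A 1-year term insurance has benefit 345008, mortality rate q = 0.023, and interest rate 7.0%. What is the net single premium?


NSP = benefit * q * v
v = 1/(1+i) = 0.934579
NSP = 345008 * 0.023 * 0.934579
= 7416.0598


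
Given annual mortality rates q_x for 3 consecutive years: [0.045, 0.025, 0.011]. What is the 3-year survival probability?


p_k = 1 - q_k for each year
Survival = product of (1 - q_k)
= 0.955 * 0.975 * 0.989
= 0.9209


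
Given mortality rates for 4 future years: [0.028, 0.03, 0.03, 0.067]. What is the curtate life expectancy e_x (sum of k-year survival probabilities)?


e_x = sum_{k=1}^{n} k_p_x
k_p_x values:
  1_p_x = 0.972
  2_p_x = 0.94284
  3_p_x = 0.914555
  4_p_x = 0.85328
e_x = 3.6827


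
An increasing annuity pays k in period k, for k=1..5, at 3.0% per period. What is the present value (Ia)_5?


(Ia)_n = sum_{k=1}^{n} k * v^k, v = 1/(1+i)
v = 0.970874
Sum computed term by term:
(Ia)_5 = 13.4685


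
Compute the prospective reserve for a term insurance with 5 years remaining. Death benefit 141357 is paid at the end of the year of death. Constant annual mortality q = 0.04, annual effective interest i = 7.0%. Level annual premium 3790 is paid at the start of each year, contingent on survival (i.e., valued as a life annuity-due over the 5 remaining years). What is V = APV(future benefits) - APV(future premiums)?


v = 1/(1+i) = 0.934579
APV(future benefits) per unit = sum_{k=0}^{4} k_p_x * q * v^(k+1) = 0.152237
APV(future benefits) = 141357 * 0.152237 = 21519.7032
Life annuity-due factor ä_{x:5} = sum_{k=0}^{4} k_p_x * v^k = 4.072328
APV(future premiums) = 3790 * 4.072328 = 15434.1229
V = 21519.7032 - 15434.1229
= 6085.5803


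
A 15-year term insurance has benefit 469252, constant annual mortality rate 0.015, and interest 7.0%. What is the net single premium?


NSP = benefit * sum_{k=0}^{n-1} k_p_x * q * v^(k+1)
With constant q=0.015, v=0.934579
Sum = 0.125484
NSP = 469252 * 0.125484
= 58883.4431


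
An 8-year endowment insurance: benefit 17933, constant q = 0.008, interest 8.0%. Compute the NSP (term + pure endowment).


Term component = 804.304
Pure endowment = 8_p_x * v^8 * benefit = 0.937764 * 0.540269 * 17933 = 9085.6558
NSP = 9889.9599


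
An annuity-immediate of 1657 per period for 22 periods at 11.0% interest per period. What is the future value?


FV = PMT * ((1+i)^n - 1) / i
= 1657 * ((1.11)^22 - 1) / 0.11
= 1657 * (9.933574 - 1) / 0.11
= 134572.1108


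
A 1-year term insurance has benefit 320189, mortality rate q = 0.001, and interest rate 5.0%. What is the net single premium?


NSP = benefit * q * v
v = 1/(1+i) = 0.952381
NSP = 320189 * 0.001 * 0.952381
= 304.9419


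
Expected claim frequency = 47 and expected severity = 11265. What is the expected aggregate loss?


E[S] = E[N] * E[X]
= 47 * 11265
= 529455


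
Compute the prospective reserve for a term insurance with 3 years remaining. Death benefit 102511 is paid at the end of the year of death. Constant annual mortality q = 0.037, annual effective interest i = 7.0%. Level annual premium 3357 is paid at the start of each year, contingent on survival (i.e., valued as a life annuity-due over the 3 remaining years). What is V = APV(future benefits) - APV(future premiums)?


v = 1/(1+i) = 0.934579
APV(future benefits) per unit = sum_{k=0}^{2} k_p_x * q * v^(k+1) = 0.09371
APV(future benefits) = 102511 * 0.09371 = 9606.3346
Life annuity-due factor ä_{x:3} = sum_{k=0}^{2} k_p_x * v^k = 2.71
APV(future premiums) = 3357 * 2.71 = 9097.47
V = 9606.3346 - 9097.47
= 508.8646


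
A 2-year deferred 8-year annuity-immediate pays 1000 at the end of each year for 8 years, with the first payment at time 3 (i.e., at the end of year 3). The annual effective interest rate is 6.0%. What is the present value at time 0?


PV at time 2 of the 8-year annuity-immediate:
a_n = 1000 * (1-(1+0.06)^(-8))/0.06 = 6209.7938
Discount back 2 years to time 0:
PV = 6209.7938 * (1+0.06)^(-2)
= 6209.7938 * 0.889996
= 5526.6944


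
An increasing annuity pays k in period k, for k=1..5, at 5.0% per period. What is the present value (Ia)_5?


(Ia)_n = sum_{k=1}^{n} k * v^k, v = 1/(1+i)
v = 0.952381
Sum computed term by term:
(Ia)_5 = 12.5664


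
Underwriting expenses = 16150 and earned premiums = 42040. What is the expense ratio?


Expense ratio = expenses / premiums
= 16150 / 42040
= 0.3842


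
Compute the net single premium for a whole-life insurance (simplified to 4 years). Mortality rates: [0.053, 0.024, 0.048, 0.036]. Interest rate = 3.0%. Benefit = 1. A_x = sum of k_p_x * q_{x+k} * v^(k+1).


v = 0.970874
Year 0: k_p_x=1.0, q=0.053, term=0.051456
Year 1: k_p_x=0.947, q=0.024, term=0.021423
Year 2: k_p_x=0.924272, q=0.048, term=0.0406
Year 3: k_p_x=0.879907, q=0.036, term=0.028144
A_x = 0.1416


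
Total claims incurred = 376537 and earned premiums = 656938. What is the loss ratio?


Loss ratio = claims / premiums
= 376537 / 656938
= 0.5732


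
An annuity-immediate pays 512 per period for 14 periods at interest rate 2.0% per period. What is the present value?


PV = PMT * (1 - (1+i)^(-n)) / i
= 512 * (1 - (1+0.02)^(-14)) / 0.02
= 512 * (1 - 0.757875) / 0.02
= 512 * 12.106249
= 6198.3994


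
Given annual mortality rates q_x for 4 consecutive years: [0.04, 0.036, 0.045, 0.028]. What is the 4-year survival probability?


p_k = 1 - q_k for each year
Survival = product of (1 - q_k)
= 0.96 * 0.964 * 0.955 * 0.972
= 0.859


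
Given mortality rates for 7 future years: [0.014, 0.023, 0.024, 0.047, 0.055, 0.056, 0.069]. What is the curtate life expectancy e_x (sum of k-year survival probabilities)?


e_x = sum_{k=1}^{n} k_p_x
k_p_x values:
  1_p_x = 0.986
  2_p_x = 0.963322
  3_p_x = 0.940202
  4_p_x = 0.896013
  5_p_x = 0.846732
  6_p_x = 0.799315
  7_p_x = 0.744162
e_x = 6.1757


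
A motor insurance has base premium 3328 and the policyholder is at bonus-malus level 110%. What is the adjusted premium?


adjusted = base * BM_level / 100
= 3328 * 110 / 100
= 3328 * 1.1
= 3660.8


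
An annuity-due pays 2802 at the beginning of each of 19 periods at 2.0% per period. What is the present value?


PV_due = PMT * (1-(1+i)^(-n))/i * (1+i)
PV_immediate = 43931.0506
PV_due = 43931.0506 * 1.02
= 44809.6716


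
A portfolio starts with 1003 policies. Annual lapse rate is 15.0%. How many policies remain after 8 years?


remaining = initial * (1 - lapse)^years
= 1003 * (1 - 0.15)^8
= 1003 * 0.272491
= 273.308


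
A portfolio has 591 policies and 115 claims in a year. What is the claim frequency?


frequency = claims / policies
= 115 / 591
= 0.1946


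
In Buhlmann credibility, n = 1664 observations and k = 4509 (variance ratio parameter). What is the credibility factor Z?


Z = n / (n + k)
= 1664 / (1664 + 4509)
= 1664 / 6173
= 0.2696


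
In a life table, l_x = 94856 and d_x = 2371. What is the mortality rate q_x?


q_x = d_x / l_x
= 2371 / 94856
= 0.025


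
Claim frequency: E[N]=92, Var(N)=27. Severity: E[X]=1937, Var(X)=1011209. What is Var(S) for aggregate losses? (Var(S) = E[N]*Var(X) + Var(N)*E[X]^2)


Var(S) = E[N]*Var(X) + Var(N)*E[X]^2
= 92*1011209 + 27*1937^2
= 93031228 + 101303163
= 1.9433e+08


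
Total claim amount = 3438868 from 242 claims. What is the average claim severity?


severity = total / number
= 3438868 / 242
= 14210.1983


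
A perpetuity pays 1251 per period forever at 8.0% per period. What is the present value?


PV = PMT / i
= 1251 / 0.08
= 15637.5


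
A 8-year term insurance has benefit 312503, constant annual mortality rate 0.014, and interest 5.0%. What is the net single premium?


NSP = benefit * sum_{k=0}^{n-1} k_p_x * q * v^(k+1)
With constant q=0.014, v=0.952381
Sum = 0.086484
NSP = 312503 * 0.086484
= 27026.4363


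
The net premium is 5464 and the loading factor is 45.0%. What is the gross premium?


Gross = net * (1 + loading)
= 5464 * (1 + 0.45)
= 5464 * 1.45
= 7922.8


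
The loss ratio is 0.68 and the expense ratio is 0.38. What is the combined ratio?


Combined ratio = loss ratio + expense ratio
= 0.68 + 0.38
= 1.06


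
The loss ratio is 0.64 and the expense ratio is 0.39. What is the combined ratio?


Combined ratio = loss ratio + expense ratio
= 0.64 + 0.39
= 1.03


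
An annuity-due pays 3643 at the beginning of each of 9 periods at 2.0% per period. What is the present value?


PV_due = PMT * (1-(1+i)^(-n))/i * (1+i)
PV_immediate = 29735.0283
PV_due = 29735.0283 * 1.02
= 30329.7289


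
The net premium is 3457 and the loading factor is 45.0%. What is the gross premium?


Gross = net * (1 + loading)
= 3457 * (1 + 0.45)
= 3457 * 1.45
= 5012.65


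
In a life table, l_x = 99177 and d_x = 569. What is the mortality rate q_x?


q_x = d_x / l_x
= 569 / 99177
= 0.0057


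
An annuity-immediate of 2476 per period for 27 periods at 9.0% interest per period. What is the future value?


FV = PMT * ((1+i)^n - 1) / i
= 2476 * ((1.09)^27 - 1) / 0.09
= 2476 * (10.245082 - 1) / 0.09
= 254342.4818


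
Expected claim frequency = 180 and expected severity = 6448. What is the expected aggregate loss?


E[S] = E[N] * E[X]
= 180 * 6448
= 1.1606e+06


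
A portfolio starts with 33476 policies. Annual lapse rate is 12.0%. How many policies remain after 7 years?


remaining = initial * (1 - lapse)^years
= 33476 * (1 - 0.12)^7
= 33476 * 0.408676
= 13680.8243


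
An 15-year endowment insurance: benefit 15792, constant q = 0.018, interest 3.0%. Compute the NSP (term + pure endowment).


Term component = 3027.4414
Pure endowment = 15_p_x * v^15 * benefit = 0.761504 * 0.641862 * 15792 = 7718.823
NSP = 10746.2644


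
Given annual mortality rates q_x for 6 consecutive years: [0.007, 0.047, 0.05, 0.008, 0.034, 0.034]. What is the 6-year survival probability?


p_k = 1 - q_k for each year
Survival = product of (1 - q_k)
= 0.993 * 0.953 * 0.95 * 0.992 * 0.966 * 0.966
= 0.8322


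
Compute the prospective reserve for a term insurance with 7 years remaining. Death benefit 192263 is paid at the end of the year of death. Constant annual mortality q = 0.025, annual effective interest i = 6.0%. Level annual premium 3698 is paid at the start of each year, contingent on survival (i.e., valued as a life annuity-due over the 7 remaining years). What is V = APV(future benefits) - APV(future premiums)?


v = 1/(1+i) = 0.943396
APV(future benefits) per unit = sum_{k=0}^{6} k_p_x * q * v^(k+1) = 0.130281
APV(future benefits) = 192263 * 0.130281 = 25048.1227
Life annuity-due factor ä_{x:7} = sum_{k=0}^{6} k_p_x * v^k = 5.523894
APV(future premiums) = 3698 * 5.523894 = 20427.3595
V = 25048.1227 - 20427.3595
= 4620.7633


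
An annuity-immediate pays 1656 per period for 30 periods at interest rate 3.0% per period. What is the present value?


PV = PMT * (1 - (1+i)^(-n)) / i
= 1656 * (1 - (1+0.03)^(-30)) / 0.03
= 1656 * (1 - 0.411987) / 0.03
= 1656 * 19.600441
= 32458.3309


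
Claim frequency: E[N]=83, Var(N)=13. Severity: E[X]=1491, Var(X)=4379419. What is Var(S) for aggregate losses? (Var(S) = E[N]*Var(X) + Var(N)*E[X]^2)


Var(S) = E[N]*Var(X) + Var(N)*E[X]^2
= 83*4379419 + 13*1491^2
= 363491777 + 28900053
= 3.9239e+08


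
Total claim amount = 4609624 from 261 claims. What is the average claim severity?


severity = total / number
= 4609624 / 261
= 17661.3946


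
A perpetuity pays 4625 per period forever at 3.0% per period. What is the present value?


PV = PMT / i
= 4625 / 0.03
= 154166.6667


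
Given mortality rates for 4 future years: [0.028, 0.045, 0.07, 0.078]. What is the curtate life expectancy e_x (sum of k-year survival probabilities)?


e_x = sum_{k=1}^{n} k_p_x
k_p_x values:
  1_p_x = 0.972
  2_p_x = 0.92826
  3_p_x = 0.863282
  4_p_x = 0.795946
e_x = 3.5595


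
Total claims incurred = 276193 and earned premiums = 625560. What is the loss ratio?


Loss ratio = claims / premiums
= 276193 / 625560
= 0.4415


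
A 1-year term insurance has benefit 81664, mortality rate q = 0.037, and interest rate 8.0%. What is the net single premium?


NSP = benefit * q * v
v = 1/(1+i) = 0.925926
NSP = 81664 * 0.037 * 0.925926
= 2797.7481


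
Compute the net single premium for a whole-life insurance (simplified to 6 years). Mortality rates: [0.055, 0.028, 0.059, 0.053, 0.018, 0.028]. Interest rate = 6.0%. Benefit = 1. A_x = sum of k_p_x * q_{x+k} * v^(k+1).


v = 0.943396
Year 0: k_p_x=1.0, q=0.055, term=0.051887
Year 1: k_p_x=0.945, q=0.028, term=0.023549
Year 2: k_p_x=0.91854, q=0.059, term=0.045502
Year 3: k_p_x=0.864346, q=0.053, term=0.036286
Year 4: k_p_x=0.818536, q=0.018, term=0.01101
Year 5: k_p_x=0.803802, q=0.028, term=0.015866
A_x = 0.1841


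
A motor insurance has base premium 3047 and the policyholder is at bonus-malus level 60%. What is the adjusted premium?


adjusted = base * BM_level / 100
= 3047 * 60 / 100
= 3047 * 0.6
= 1828.2


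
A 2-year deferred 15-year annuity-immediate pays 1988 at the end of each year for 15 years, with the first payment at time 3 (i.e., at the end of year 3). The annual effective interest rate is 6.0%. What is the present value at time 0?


PV at time 2 of the 15-year annuity-immediate:
a_n = 1988 * (1-(1+0.06)^(-15))/0.06 = 19307.951
Discount back 2 years to time 0:
PV = 19307.951 * (1+0.06)^(-2)
= 19307.951 * 0.889996
= 17184.0076


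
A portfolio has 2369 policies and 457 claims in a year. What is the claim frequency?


frequency = claims / policies
= 457 / 2369
= 0.1929


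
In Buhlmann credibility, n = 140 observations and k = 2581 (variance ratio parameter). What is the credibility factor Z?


Z = n / (n + k)
= 140 / (140 + 2581)
= 140 / 2721
= 0.0515


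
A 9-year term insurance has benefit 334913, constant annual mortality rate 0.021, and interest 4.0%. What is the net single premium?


NSP = benefit * sum_{k=0}^{n-1} k_p_x * q * v^(k+1)
With constant q=0.021, v=0.961538
Sum = 0.144445
NSP = 334913 * 0.144445
= 48376.4225


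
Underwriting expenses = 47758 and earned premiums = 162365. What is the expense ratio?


Expense ratio = expenses / premiums
= 47758 / 162365
= 0.2941


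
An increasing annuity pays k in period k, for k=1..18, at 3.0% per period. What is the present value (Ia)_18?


(Ia)_n = sum_{k=1}^{n} k * v^k, v = 1/(1+i)
v = 0.970874
Sum computed term by term:
(Ia)_18 = 119.7672


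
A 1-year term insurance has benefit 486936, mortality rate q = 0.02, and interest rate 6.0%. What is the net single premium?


NSP = benefit * q * v
v = 1/(1+i) = 0.943396
NSP = 486936 * 0.02 * 0.943396
= 9187.4717


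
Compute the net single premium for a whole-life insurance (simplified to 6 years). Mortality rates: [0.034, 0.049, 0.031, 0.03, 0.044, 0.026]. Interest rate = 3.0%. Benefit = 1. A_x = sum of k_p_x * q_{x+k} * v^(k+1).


v = 0.970874
Year 0: k_p_x=1.0, q=0.034, term=0.03301
Year 1: k_p_x=0.966, q=0.049, term=0.044617
Year 2: k_p_x=0.918666, q=0.031, term=0.026062
Year 3: k_p_x=0.890187, q=0.03, term=0.023728
Year 4: k_p_x=0.863482, q=0.044, term=0.032773
Year 5: k_p_x=0.825489, q=0.026, term=0.017975
A_x = 0.1782


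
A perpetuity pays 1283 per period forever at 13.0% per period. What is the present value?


PV = PMT / i
= 1283 / 0.13
= 9869.2308


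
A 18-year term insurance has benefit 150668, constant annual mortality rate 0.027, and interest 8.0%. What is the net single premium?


NSP = benefit * sum_{k=0}^{n-1} k_p_x * q * v^(k+1)
With constant q=0.027, v=0.925926
Sum = 0.213755
NSP = 150668 * 0.213755
= 32205.9716


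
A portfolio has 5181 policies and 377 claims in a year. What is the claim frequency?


frequency = claims / policies
= 377 / 5181
= 0.0728


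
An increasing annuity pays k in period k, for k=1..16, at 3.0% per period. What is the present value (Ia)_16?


(Ia)_n = sum_{k=1}^{n} k * v^k, v = 1/(1+i)
v = 0.970874
Sum computed term by term:
(Ia)_16 = 98.9088


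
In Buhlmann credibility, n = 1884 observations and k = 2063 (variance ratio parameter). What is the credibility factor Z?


Z = n / (n + k)
= 1884 / (1884 + 2063)
= 1884 / 3947
= 0.4773


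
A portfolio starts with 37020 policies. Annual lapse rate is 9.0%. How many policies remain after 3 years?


remaining = initial * (1 - lapse)^years
= 37020 * (1 - 0.09)^3
= 37020 * 0.753571
= 27897.1984


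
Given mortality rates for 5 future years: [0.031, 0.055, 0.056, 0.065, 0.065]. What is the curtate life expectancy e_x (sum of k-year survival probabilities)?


e_x = sum_{k=1}^{n} k_p_x
k_p_x values:
  1_p_x = 0.969
  2_p_x = 0.915705
  3_p_x = 0.864426
  4_p_x = 0.808238
  5_p_x = 0.755702
e_x = 4.3131


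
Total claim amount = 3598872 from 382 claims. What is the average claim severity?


severity = total / number
= 3598872 / 382
= 9421.1309


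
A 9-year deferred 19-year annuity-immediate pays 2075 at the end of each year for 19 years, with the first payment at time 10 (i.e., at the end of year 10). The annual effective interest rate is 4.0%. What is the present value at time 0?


PV at time 9 of the 19-year annuity-immediate:
a_n = 2075 * (1-(1+0.04)^(-19))/0.04 = 27252.9243
Discount back 9 years to time 0:
PV = 27252.9243 * (1+0.04)^(-9)
= 27252.9243 * 0.702587
= 19147.5431


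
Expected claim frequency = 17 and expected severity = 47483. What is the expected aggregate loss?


E[S] = E[N] * E[X]
= 17 * 47483
= 807211


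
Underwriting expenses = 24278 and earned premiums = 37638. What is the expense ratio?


Expense ratio = expenses / premiums
= 24278 / 37638
= 0.645


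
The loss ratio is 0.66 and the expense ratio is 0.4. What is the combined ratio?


Combined ratio = loss ratio + expense ratio
= 0.66 + 0.4
= 1.06


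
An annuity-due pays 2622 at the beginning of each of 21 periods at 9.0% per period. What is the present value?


PV_due = PMT * (1-(1+i)^(-n))/i * (1+i)
PV_immediate = 24364.2631
PV_due = 24364.2631 * 1.09
= 26557.0467


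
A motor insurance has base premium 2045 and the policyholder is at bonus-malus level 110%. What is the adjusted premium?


adjusted = base * BM_level / 100
= 2045 * 110 / 100
= 2045 * 1.1
= 2249.5


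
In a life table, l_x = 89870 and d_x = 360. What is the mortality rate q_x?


q_x = d_x / l_x
= 360 / 89870
= 0.004


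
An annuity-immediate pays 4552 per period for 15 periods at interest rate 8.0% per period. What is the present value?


PV = PMT * (1 - (1+i)^(-n)) / i
= 4552 * (1 - (1+0.08)^(-15)) / 0.08
= 4552 * (1 - 0.315242) / 0.08
= 4552 * 8.559479
= 38962.747


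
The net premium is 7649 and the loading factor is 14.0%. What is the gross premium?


Gross = net * (1 + loading)
= 7649 * (1 + 0.14)
= 7649 * 1.14
= 8719.86


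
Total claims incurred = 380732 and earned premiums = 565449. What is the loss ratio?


Loss ratio = claims / premiums
= 380732 / 565449
= 0.6733


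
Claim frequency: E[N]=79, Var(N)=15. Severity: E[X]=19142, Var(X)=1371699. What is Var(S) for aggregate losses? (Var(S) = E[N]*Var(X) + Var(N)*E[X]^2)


Var(S) = E[N]*Var(X) + Var(N)*E[X]^2
= 79*1371699 + 15*19142^2
= 108364221 + 5496242460
= 5.6046e+09


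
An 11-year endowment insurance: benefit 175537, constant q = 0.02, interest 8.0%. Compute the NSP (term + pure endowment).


Term component = 23050.8184
Pure endowment = 11_p_x * v^11 * benefit = 0.800731 * 0.428883 * 175537 = 60282.908
NSP = 83333.7264


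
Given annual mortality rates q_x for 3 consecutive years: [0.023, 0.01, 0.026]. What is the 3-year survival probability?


p_k = 1 - q_k for each year
Survival = product of (1 - q_k)
= 0.977 * 0.99 * 0.974
= 0.9421


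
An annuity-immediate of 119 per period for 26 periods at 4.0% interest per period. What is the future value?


FV = PMT * ((1+i)^n - 1) / i
= 119 * ((1.04)^26 - 1) / 0.04
= 119 * (2.77247 - 1) / 0.04
= 5273.0976


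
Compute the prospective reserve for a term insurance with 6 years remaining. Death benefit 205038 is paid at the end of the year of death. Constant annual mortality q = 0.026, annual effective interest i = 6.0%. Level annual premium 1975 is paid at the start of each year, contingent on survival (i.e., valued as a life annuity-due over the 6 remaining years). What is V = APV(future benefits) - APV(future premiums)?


v = 1/(1+i) = 0.943396
APV(future benefits) per unit = sum_{k=0}^{5} k_p_x * q * v^(k+1) = 0.120358
APV(future benefits) = 205038 * 0.120358 = 24678.0131
Life annuity-due factor ä_{x:6} = sum_{k=0}^{5} k_p_x * v^k = 4.906913
APV(future premiums) = 1975 * 4.906913 = 9691.153
V = 24678.0131 - 9691.153
= 14986.8601


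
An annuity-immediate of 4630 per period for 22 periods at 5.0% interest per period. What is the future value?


FV = PMT * ((1+i)^n - 1) / i
= 4630 * ((1.05)^22 - 1) / 0.05
= 4630 * (2.925261 - 1) / 0.05
= 178279.1427


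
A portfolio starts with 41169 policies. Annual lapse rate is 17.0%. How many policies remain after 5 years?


remaining = initial * (1 - lapse)^years
= 41169 * (1 - 0.17)^5
= 41169 * 0.393904
= 16216.6364


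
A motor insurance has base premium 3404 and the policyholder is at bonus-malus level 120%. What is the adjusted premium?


adjusted = base * BM_level / 100
= 3404 * 120 / 100
= 3404 * 1.2
= 4084.8


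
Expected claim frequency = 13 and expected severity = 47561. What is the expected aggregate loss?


E[S] = E[N] * E[X]
= 13 * 47561
= 618293


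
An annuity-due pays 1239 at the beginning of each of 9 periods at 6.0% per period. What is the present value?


PV_due = PMT * (1-(1+i)^(-n))/i * (1+i)
PV_immediate = 8427.2967
PV_due = 8427.2967 * 1.06
= 8932.9345


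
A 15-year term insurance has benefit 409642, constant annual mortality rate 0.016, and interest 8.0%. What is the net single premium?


NSP = benefit * sum_{k=0}^{n-1} k_p_x * q * v^(k+1)
With constant q=0.016, v=0.925926
Sum = 0.125417
NSP = 409642 * 0.125417
= 51376.131


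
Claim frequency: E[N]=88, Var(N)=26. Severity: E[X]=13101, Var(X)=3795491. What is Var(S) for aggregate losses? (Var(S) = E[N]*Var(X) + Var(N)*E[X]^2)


Var(S) = E[N]*Var(X) + Var(N)*E[X]^2
= 88*3795491 + 26*13101^2
= 334003208 + 4462541226
= 4.7965e+09


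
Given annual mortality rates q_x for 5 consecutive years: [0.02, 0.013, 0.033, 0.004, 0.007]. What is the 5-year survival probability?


p_k = 1 - q_k for each year
Survival = product of (1 - q_k)
= 0.98 * 0.987 * 0.967 * 0.996 * 0.993
= 0.9251


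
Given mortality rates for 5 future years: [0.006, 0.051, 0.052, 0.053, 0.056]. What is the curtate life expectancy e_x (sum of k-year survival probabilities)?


e_x = sum_{k=1}^{n} k_p_x
k_p_x values:
  1_p_x = 0.994
  2_p_x = 0.943306
  3_p_x = 0.894254
  4_p_x = 0.846859
  5_p_x = 0.799435
e_x = 4.4779


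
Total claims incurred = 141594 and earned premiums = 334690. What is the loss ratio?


Loss ratio = claims / premiums
= 141594 / 334690
= 0.4231


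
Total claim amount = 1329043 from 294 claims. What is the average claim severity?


severity = total / number
= 1329043 / 294
= 4520.5544


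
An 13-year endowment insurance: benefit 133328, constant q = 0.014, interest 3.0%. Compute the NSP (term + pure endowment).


Term component = 18372.6775
Pure endowment = 13_p_x * v^13 * benefit = 0.83253 * 0.680951 * 133328 = 75585.2994
NSP = 93957.9768


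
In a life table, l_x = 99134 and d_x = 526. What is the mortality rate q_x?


q_x = d_x / l_x
= 526 / 99134
= 0.0053


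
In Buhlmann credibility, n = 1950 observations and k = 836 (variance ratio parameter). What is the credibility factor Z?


Z = n / (n + k)
= 1950 / (1950 + 836)
= 1950 / 2786
= 0.6999


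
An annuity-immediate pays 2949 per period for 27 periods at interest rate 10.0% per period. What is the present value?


PV = PMT * (1 - (1+i)^(-n)) / i
= 2949 * (1 - (1+0.1)^(-27)) / 0.1
= 2949 * (1 - 0.076278) / 0.1
= 2949 * 9.237223
= 27240.5711


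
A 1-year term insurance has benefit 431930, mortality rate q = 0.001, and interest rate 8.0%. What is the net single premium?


NSP = benefit * q * v
v = 1/(1+i) = 0.925926
NSP = 431930 * 0.001 * 0.925926
= 399.9352


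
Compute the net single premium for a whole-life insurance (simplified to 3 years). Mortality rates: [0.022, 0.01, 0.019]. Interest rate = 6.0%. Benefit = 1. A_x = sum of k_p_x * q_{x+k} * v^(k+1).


v = 0.943396
Year 0: k_p_x=1.0, q=0.022, term=0.020755
Year 1: k_p_x=0.978, q=0.01, term=0.008704
Year 2: k_p_x=0.96822, q=0.019, term=0.015446
A_x = 0.0449


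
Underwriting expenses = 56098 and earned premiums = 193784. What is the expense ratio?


Expense ratio = expenses / premiums
= 56098 / 193784
= 0.2895


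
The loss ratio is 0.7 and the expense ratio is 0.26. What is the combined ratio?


Combined ratio = loss ratio + expense ratio
= 0.7 + 0.26
= 0.96


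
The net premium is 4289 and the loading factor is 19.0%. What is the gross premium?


Gross = net * (1 + loading)
= 4289 * (1 + 0.19)
= 4289 * 1.19
= 5103.91


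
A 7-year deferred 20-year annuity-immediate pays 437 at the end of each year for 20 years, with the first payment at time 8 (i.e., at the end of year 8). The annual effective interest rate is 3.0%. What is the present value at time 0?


PV at time 7 of the 20-year annuity-immediate:
a_n = 437 * (1-(1+0.03)^(-20))/0.03 = 6501.4565
Discount back 7 years to time 0:
PV = 6501.4565 * (1+0.03)^(-7)
= 6501.4565 * 0.813092
= 5286.2791


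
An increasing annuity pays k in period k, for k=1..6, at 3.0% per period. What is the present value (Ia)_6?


(Ia)_n = sum_{k=1}^{n} k * v^k, v = 1/(1+i)
v = 0.970874
Sum computed term by term:
(Ia)_6 = 18.4934


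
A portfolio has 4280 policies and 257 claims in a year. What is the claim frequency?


frequency = claims / policies
= 257 / 4280
= 0.06


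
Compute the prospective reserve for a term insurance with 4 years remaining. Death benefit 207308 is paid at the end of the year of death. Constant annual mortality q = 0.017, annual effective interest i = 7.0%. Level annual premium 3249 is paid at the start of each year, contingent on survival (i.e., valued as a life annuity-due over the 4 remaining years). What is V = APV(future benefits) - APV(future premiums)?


v = 1/(1+i) = 0.934579
APV(future benefits) per unit = sum_{k=0}^{3} k_p_x * q * v^(k+1) = 0.056212
APV(future benefits) = 207308 * 0.056212 = 11653.2197
Life annuity-due factor ä_{x:4} = sum_{k=0}^{3} k_p_x * v^k = 3.538056
APV(future premiums) = 3249 * 3.538056 = 11495.1447
V = 11653.2197 - 11495.1447
= 158.0751


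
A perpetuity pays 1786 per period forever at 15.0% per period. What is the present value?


PV = PMT / i
= 1786 / 0.15
= 11906.6667


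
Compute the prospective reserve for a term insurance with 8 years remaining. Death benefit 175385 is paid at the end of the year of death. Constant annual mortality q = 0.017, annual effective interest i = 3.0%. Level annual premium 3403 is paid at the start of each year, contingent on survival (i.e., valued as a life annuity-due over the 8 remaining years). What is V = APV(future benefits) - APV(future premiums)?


v = 1/(1+i) = 0.970874
APV(future benefits) per unit = sum_{k=0}^{7} k_p_x * q * v^(k+1) = 0.11277
APV(future benefits) = 175385 * 0.11277 = 19778.1205
Life annuity-due factor ä_{x:8} = sum_{k=0}^{7} k_p_x * v^k = 6.832519
APV(future premiums) = 3403 * 6.832519 = 23251.0636
V = 19778.1205 - 23251.0636
= -3472.9431


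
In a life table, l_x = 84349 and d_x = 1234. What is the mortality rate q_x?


q_x = d_x / l_x
= 1234 / 84349
= 0.0146


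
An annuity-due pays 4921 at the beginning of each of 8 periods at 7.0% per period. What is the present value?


PV_due = PMT * (1-(1+i)^(-n))/i * (1+i)
PV_immediate = 29384.7599
PV_due = 29384.7599 * 1.07
= 31441.6931


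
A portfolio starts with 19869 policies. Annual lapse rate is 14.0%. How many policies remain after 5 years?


remaining = initial * (1 - lapse)^years
= 19869 * (1 - 0.14)^5
= 19869 * 0.470427
= 9346.9144


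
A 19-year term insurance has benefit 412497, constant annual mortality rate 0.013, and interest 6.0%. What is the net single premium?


NSP = benefit * sum_{k=0}^{n-1} k_p_x * q * v^(k+1)
With constant q=0.013, v=0.943396
Sum = 0.13218
NSP = 412497 * 0.13218
= 54523.7868


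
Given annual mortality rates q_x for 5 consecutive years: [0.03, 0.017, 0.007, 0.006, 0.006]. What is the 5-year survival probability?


p_k = 1 - q_k for each year
Survival = product of (1 - q_k)
= 0.97 * 0.983 * 0.993 * 0.994 * 0.994
= 0.9355


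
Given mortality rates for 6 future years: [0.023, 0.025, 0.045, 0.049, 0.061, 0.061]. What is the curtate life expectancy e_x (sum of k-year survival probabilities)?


e_x = sum_{k=1}^{n} k_p_x
k_p_x values:
  1_p_x = 0.977
  2_p_x = 0.952575
  3_p_x = 0.909709
  4_p_x = 0.865133
  5_p_x = 0.81236
  6_p_x = 0.762806
e_x = 5.2796


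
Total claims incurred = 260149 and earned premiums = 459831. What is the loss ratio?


Loss ratio = claims / premiums
= 260149 / 459831
= 0.5657
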